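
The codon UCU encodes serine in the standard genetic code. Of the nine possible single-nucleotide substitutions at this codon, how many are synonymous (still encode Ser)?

Position 1: none → 0 synonymous.
Position 2: none → 0 synonymous.
Position 3: UCC, UCA, UCG → 3 synonymous.
Total: 0 + 0 + 3 = 3.

3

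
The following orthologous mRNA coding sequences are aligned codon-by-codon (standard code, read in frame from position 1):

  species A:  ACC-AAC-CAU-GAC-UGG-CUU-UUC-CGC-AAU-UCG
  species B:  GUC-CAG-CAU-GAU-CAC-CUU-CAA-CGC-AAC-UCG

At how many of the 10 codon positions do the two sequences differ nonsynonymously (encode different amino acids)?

Codon 1: ACC Thr / GUC Val — nonsynonymous.
Codon 2: AAC Asn / CAG Gln — nonsynonymous.
Codon 3: CAU His / CAU His — identical.
Codon 4: GAC Asp / GAU Asp — synonymous.
Codon 5: UGG Trp / CAC His — nonsynonymous.
Codon 6: CUU Leu / CUU Leu — identical.
Codon 7: UUC Phe / CAA Gln — nonsynonymous.
Codon 8: CGC Arg / CGC Arg — identical.
Codon 9: AAU Asn / AAC Asn — synonymous.
Codon 10: UCG Ser / UCG Ser — identical.
Nonsynonymous differences: 4.

4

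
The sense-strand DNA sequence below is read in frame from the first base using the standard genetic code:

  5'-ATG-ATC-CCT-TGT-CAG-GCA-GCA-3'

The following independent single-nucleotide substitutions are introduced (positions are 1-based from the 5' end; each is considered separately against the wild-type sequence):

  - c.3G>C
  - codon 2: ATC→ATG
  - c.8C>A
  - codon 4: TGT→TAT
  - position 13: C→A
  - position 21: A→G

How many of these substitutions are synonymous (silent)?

1

Codon 1: ATG (Met) → ATC (Ile) — missense.
Codon 2: ATC (Ile) → ATG (Met) — missense.
Codon 3: CCT (Pro) → CAT (His) — missense.
Codon 4: TGT (Cys) → TAT (Tyr) — missense.
Codon 5: CAG (Gln) → AAG (Lys) — missense.
Codon 7: GCA (Ala) → GCG (Ala) — synonymous.
Synonymous: 1 of 6.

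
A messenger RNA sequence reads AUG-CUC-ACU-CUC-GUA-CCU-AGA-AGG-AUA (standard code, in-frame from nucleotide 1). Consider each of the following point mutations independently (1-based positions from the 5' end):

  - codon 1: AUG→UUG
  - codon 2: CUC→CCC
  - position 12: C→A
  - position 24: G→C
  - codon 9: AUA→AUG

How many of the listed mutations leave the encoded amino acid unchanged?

Codon 1: AUG (Met) → UUG (Leu) — missense.
Codon 2: CUC (Leu) → CCC (Pro) — missense.
Codon 4: CUC (Leu) → CUA (Leu) — synonymous.
Codon 8: AGG (Arg) → AGC (Ser) — missense.
Codon 9: AUA (Ile) → AUG (Met) — missense.
Synonymous: 1 of 5.

1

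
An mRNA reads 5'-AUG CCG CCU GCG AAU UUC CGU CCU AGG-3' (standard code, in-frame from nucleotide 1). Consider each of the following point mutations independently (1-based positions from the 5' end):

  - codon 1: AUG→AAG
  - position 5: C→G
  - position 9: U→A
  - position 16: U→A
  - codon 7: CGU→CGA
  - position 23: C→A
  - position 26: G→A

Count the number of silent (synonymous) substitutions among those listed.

Codon 1: AUG (Met) → AAG (Lys) — missense.
Codon 2: CCG (Pro) → CGG (Arg) — missense.
Codon 3: CCU (Pro) → CCA (Pro) — synonymous.
Codon 6: UUC (Phe) → AUC (Ile) — missense.
Codon 7: CGU (Arg) → CGA (Arg) — synonymous.
Codon 8: CCU (Pro) → CAU (His) — missense.
Codon 9: AGG (Arg) → AAG (Lys) — missense.
Synonymous: 2 of 7.

2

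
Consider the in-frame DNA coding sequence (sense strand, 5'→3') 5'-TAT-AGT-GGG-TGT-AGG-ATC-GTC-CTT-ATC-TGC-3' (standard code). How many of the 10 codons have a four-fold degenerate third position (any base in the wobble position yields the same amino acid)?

3

Codon 1 TAT (Tyr): third position 2-fold.
Codon 2 AGT (Ser): third position 2-fold.
Codon 3 GGG (Gly): third position 4-fold.
Codon 4 TGT (Cys): third position 2-fold.
Codon 5 AGG (Arg): third position 2-fold.
Codon 6 ATC (Ile): third position 3-fold.
Codon 7 GTC (Val): third position 4-fold.
Codon 8 CTT (Leu): third position 4-fold.
Codon 9 ATC (Ile): third position 3-fold.
Codon 10 TGC (Cys): third position 2-fold.
Four-fold degenerate third positions: 3.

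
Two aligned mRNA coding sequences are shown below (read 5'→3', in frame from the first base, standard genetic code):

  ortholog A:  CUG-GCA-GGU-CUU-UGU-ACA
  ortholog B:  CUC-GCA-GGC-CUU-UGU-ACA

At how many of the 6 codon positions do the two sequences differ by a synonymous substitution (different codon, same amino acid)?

2

Codon 1: CUG Leu / CUC Leu — synonymous.
Codon 2: GCA Ala / GCA Ala — identical.
Codon 3: GGU Gly / GGC Gly — synonymous.
Codon 4: CUU Leu / CUU Leu — identical.
Codon 5: UGU Cys / UGU Cys — identical.
Codon 6: ACA Thr / ACA Thr — identical.
Synonymous differences: 2.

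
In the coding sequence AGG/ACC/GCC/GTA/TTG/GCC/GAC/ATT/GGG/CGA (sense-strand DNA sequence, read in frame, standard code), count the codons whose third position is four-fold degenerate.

Codon 1 AGG (Arg): third position 2-fold.
Codon 2 ACC (Thr): third position 4-fold.
Codon 3 GCC (Ala): third position 4-fold.
Codon 4 GTA (Val): third position 4-fold.
Codon 5 TTG (Leu): third position 2-fold.
Codon 6 GCC (Ala): third position 4-fold.
Codon 7 GAC (Asp): third position 2-fold.
Codon 8 ATT (Ile): third position 3-fold.
Codon 9 GGG (Gly): third position 4-fold.
Codon 10 CGA (Arg): third position 4-fold.
Four-fold degenerate third positions: 6.

6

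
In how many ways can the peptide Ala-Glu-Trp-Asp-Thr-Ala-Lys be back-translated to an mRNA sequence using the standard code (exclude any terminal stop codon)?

512

Ala: 4 codons.
Glu: 2 codons.
Trp: 1 codon.
Asp: 2 codons.
Thr: 4 codons.
Ala: 4 codons.
Lys: 2 codons.
4 × 2 × 1 × 2 × 4 × 4 × 2 = 512.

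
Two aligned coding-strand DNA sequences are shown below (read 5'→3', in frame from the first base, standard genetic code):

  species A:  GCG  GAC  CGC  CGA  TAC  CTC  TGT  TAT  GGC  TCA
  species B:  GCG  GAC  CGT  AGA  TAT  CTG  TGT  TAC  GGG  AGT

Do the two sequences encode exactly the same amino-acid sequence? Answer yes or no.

Codon 1: GCG Ala / GCG Ala — identical.
Codon 2: GAC Asp / GAC Asp — identical.
Codon 3: CGC Arg / CGT Arg — synonymous.
Codon 4: CGA Arg / AGA Arg — synonymous.
Codon 5: TAC Tyr / TAT Tyr — synonymous.
Codon 6: CTC Leu / CTG Leu — synonymous.
Codon 7: TGT Cys / TGT Cys — identical.
Codon 8: TAT Tyr / TAC Tyr — synonymous.
Codon 9: GGC Gly / GGG Gly — synonymous.
Codon 10: TCA Ser / AGT Ser — synonymous.
Nonsynonymous differences: 0 → same protein.

yes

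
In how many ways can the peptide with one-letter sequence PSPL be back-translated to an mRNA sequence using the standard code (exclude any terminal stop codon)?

576

Pro: 4 codons.
Ser: 6 codons.
Pro: 4 codons.
Leu: 6 codons.
4 × 6 × 4 × 6 = 576.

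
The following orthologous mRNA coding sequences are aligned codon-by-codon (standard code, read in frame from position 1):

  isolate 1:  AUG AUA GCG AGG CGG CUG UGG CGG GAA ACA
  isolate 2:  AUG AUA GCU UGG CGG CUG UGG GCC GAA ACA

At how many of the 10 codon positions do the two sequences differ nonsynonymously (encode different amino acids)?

2

Codon 1: AUG Met / AUG Met — identical.
Codon 2: AUA Ile / AUA Ile — identical.
Codon 3: GCG Ala / GCU Ala — synonymous.
Codon 4: AGG Arg / UGG Trp — nonsynonymous.
Codon 5: CGG Arg / CGG Arg — identical.
Codon 6: CUG Leu / CUG Leu — identical.
Codon 7: UGG Trp / UGG Trp — identical.
Codon 8: CGG Arg / GCC Ala — nonsynonymous.
Codon 9: GAA Glu / GAA Glu — identical.
Codon 10: ACA Thr / ACA Thr — identical.
Nonsynonymous differences: 2.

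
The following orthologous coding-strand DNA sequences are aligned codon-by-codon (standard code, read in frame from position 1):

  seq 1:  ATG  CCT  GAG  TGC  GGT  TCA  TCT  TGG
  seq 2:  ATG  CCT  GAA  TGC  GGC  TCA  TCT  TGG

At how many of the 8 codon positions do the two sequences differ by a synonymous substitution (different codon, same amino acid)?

2

Codon 1: ATG Met / ATG Met — identical.
Codon 2: CCT Pro / CCT Pro — identical.
Codon 3: GAG Glu / GAA Glu — synonymous.
Codon 4: TGC Cys / TGC Cys — identical.
Codon 5: GGT Gly / GGC Gly — synonymous.
Codon 6: TCA Ser / TCA Ser — identical.
Codon 7: TCT Ser / TCT Ser — identical.
Codon 8: TGG Trp / TGG Trp — identical.
Synonymous differences: 2.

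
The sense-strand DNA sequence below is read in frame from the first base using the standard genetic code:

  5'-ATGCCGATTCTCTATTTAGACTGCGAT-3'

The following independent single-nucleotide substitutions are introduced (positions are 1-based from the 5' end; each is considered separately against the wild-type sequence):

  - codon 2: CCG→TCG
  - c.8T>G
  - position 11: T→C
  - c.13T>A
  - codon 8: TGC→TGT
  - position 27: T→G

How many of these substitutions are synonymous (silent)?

Codon 2: CCG (Pro) → TCG (Ser) — missense.
Codon 3: ATT (Ile) → AGT (Ser) — missense.
Codon 4: CTC (Leu) → CCC (Pro) — missense.
Codon 5: TAT (Tyr) → AAT (Asn) — missense.
Codon 8: TGC (Cys) → TGT (Cys) — synonymous.
Codon 9: GAT (Asp) → GAG (Glu) — missense.
Synonymous: 1 of 6.

1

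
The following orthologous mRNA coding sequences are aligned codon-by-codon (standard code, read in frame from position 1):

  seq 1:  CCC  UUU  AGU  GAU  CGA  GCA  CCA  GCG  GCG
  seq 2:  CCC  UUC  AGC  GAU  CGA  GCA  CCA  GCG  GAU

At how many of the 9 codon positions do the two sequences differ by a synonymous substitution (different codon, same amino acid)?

Codon 1: CCC Pro / CCC Pro — identical.
Codon 2: UUU Phe / UUC Phe — synonymous.
Codon 3: AGU Ser / AGC Ser — synonymous.
Codon 4: GAU Asp / GAU Asp — identical.
Codon 5: CGA Arg / CGA Arg — identical.
Codon 6: GCA Ala / GCA Ala — identical.
Codon 7: CCA Pro / CCA Pro — identical.
Codon 8: GCG Ala / GCG Ala — identical.
Codon 9: GCG Ala / GAU Asp — nonsynonymous.
Synonymous differences: 2.

2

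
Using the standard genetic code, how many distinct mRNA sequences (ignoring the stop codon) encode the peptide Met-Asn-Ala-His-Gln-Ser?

Met: 1 codon.
Asn: 2 codons.
Ala: 4 codons.
His: 2 codons.
Gln: 2 codons.
Ser: 6 codons.
1 × 2 × 4 × 2 × 2 × 6 = 192.

192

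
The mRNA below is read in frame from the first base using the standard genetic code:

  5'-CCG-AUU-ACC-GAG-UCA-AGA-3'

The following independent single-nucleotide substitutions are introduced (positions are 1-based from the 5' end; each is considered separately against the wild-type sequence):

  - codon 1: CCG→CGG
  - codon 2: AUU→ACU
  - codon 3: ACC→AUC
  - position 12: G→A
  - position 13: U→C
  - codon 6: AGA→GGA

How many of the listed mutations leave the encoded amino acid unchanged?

1

Codon 1: CCG (Pro) → CGG (Arg) — missense.
Codon 2: AUU (Ile) → ACU (Thr) — missense.
Codon 3: ACC (Thr) → AUC (Ile) — missense.
Codon 4: GAG (Glu) → GAA (Glu) — synonymous.
Codon 5: UCA (Ser) → CCA (Pro) — missense.
Codon 6: AGA (Arg) → GGA (Gly) — missense.
Synonymous: 1 of 6.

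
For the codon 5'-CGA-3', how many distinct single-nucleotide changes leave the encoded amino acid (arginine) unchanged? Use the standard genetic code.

4

Position 1: AGA → 1 synonymous.
Position 2: none → 0 synonymous.
Position 3: CGT, CGC, CGG → 3 synonymous.
Total: 1 + 0 + 3 = 4.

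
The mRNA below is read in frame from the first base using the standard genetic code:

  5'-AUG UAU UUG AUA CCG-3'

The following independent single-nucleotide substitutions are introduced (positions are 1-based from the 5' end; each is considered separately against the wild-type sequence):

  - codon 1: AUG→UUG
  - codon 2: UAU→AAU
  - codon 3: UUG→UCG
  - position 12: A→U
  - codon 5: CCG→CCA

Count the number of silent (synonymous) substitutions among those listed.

Codon 1: AUG (Met) → UUG (Leu) — missense.
Codon 2: UAU (Tyr) → AAU (Asn) — missense.
Codon 3: UUG (Leu) → UCG (Ser) — missense.
Codon 4: AUA (Ile) → AUU (Ile) — synonymous.
Codon 5: CCG (Pro) → CCA (Pro) — synonymous.
Synonymous: 2 of 5.

2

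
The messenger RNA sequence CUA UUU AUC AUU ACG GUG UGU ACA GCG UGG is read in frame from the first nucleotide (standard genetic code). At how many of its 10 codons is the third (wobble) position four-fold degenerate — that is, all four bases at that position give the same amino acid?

Codon 1 CUA (Leu): third position 4-fold.
Codon 2 UUU (Phe): third position 2-fold.
Codon 3 AUC (Ile): third position 3-fold.
Codon 4 AUU (Ile): third position 3-fold.
Codon 5 ACG (Thr): third position 4-fold.
Codon 6 GUG (Val): third position 4-fold.
Codon 7 UGU (Cys): third position 2-fold.
Codon 8 ACA (Thr): third position 4-fold.
Codon 9 GCG (Ala): third position 4-fold.
Codon 10 UGG (Trp): third position 1-fold.
Four-fold degenerate third positions: 5.

5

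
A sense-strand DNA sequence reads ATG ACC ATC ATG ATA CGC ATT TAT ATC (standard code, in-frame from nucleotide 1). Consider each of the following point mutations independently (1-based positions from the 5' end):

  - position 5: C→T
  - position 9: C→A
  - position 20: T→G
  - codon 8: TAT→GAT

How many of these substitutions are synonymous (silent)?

1

Codon 2: ACC (Thr) → ATC (Ile) — missense.
Codon 3: ATC (Ile) → ATA (Ile) — synonymous.
Codon 7: ATT (Ile) → AGT (Ser) — missense.
Codon 8: TAT (Tyr) → GAT (Asp) — missense.
Synonymous: 1 of 4.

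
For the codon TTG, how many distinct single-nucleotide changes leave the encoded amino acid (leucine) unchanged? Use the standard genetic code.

2

Position 1: CTG → 1 synonymous.
Position 2: none → 0 synonymous.
Position 3: TTA → 1 synonymous.
Total: 1 + 0 + 1 = 2.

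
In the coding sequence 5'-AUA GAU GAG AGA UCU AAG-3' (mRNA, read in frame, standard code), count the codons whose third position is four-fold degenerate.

1

Codon 1 AUA (Ile): third position 3-fold.
Codon 2 GAU (Asp): third position 2-fold.
Codon 3 GAG (Glu): third position 2-fold.
Codon 4 AGA (Arg): third position 2-fold.
Codon 5 UCU (Ser): third position 4-fold.
Codon 6 AAG (Lys): third position 2-fold.
Four-fold degenerate third positions: 1.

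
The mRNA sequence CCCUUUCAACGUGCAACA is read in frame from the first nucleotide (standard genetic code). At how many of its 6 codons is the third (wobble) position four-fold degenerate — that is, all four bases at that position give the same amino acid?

Codon 1 CCC (Pro): third position 4-fold.
Codon 2 UUU (Phe): third position 2-fold.
Codon 3 CAA (Gln): third position 2-fold.
Codon 4 CGU (Arg): third position 4-fold.
Codon 5 GCA (Ala): third position 4-fold.
Codon 6 ACA (Thr): third position 4-fold.
Four-fold degenerate third positions: 4.

4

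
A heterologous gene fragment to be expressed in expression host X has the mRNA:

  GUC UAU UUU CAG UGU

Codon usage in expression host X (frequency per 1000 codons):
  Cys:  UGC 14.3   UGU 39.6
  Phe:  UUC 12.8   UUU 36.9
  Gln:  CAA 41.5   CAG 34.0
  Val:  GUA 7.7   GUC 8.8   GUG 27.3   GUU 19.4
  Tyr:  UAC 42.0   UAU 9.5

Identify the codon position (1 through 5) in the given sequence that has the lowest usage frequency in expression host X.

1

Codon 1 GUC (Val): 8.8 per 1000.
Codon 2 UAU (Tyr): 9.5 per 1000.
Codon 3 UUU (Phe): 36.9 per 1000.
Codon 4 CAG (Gln): 34.0 per 1000.
Codon 5 UGU (Cys): 39.6 per 1000.
Lowest frequency is 8.8 at codon 1.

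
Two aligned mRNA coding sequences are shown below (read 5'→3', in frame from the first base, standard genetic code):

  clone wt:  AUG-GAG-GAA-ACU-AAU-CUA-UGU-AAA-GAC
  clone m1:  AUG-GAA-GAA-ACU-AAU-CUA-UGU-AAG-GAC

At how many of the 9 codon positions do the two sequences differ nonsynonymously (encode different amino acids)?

0

Codon 1: AUG Met / AUG Met — identical.
Codon 2: GAG Glu / GAA Glu — synonymous.
Codon 3: GAA Glu / GAA Glu — identical.
Codon 4: ACU Thr / ACU Thr — identical.
Codon 5: AAU Asn / AAU Asn — identical.
Codon 6: CUA Leu / CUA Leu — identical.
Codon 7: UGU Cys / UGU Cys — identical.
Codon 8: AAA Lys / AAG Lys — synonymous.
Codon 9: GAC Asp / GAC Asp — identical.
Nonsynonymous differences: 0.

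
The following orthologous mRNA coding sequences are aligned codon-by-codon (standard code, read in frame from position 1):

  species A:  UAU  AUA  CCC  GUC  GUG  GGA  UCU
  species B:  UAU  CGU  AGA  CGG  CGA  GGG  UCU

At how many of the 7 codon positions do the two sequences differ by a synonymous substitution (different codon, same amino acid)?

Codon 1: UAU Tyr / UAU Tyr — identical.
Codon 2: AUA Ile / CGU Arg — nonsynonymous.
Codon 3: CCC Pro / AGA Arg — nonsynonymous.
Codon 4: GUC Val / CGG Arg — nonsynonymous.
Codon 5: GUG Val / CGA Arg — nonsynonymous.
Codon 6: GGA Gly / GGG Gly — synonymous.
Codon 7: UCU Ser / UCU Ser — identical.
Synonymous differences: 1.

1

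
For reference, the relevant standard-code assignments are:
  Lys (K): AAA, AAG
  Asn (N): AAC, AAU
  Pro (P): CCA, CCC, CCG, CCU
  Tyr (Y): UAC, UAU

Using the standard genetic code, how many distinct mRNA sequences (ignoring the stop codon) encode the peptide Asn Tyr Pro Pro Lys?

Asn: 2 codons.
Tyr: 2 codons.
Pro: 4 codons.
Pro: 4 codons.
Lys: 2 codons.
2 × 2 × 4 × 4 × 2 = 128.

128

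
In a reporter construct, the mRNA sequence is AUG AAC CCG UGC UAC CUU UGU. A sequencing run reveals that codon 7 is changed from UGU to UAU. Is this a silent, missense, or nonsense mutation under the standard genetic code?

missense

Position 20 falls in codon 7: UGU → Cys.
After the substitution the codon is UAU → Tyr.
Cys ≠ Tyr, so this is a missense mutation.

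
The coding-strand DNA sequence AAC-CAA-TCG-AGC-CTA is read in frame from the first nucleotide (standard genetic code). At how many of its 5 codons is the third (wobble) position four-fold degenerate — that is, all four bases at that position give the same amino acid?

2

Codon 1 AAC (Asn): third position 2-fold.
Codon 2 CAA (Gln): third position 2-fold.
Codon 3 TCG (Ser): third position 4-fold.
Codon 4 AGC (Ser): third position 2-fold.
Codon 5 CTA (Leu): third position 4-fold.
Four-fold degenerate third positions: 2.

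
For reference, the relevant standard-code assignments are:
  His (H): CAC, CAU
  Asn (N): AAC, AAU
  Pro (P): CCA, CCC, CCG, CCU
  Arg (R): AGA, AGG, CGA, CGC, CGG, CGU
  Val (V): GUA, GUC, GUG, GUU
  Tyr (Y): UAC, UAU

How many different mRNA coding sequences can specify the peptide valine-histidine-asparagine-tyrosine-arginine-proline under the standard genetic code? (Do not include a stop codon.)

Val: 4 codons.
His: 2 codons.
Asn: 2 codons.
Tyr: 2 codons.
Arg: 6 codons.
Pro: 4 codons.
4 × 2 × 2 × 2 × 6 × 4 = 768.

768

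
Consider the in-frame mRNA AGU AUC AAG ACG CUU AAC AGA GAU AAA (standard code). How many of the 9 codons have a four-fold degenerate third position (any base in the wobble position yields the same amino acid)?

Codon 1 AGU (Ser): third position 2-fold.
Codon 2 AUC (Ile): third position 3-fold.
Codon 3 AAG (Lys): third position 2-fold.
Codon 4 ACG (Thr): third position 4-fold.
Codon 5 CUU (Leu): third position 4-fold.
Codon 6 AAC (Asn): third position 2-fold.
Codon 7 AGA (Arg): third position 2-fold.
Codon 8 GAU (Asp): third position 2-fold.
Codon 9 AAA (Lys): third position 2-fold.
Four-fold degenerate third positions: 2.

2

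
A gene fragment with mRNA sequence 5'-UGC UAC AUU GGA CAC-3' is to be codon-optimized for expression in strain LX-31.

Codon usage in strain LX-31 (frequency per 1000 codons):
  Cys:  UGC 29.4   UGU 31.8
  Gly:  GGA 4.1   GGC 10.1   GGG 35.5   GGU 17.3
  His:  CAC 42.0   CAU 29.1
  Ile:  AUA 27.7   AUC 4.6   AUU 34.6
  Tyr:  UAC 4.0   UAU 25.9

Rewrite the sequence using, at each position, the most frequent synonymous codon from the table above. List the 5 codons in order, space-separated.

UGU UAU AUU GGG CAC

Codon 1 (Cys): best is UGU at 31.8.
Codon 2 (Tyr): best is UAU at 25.9.
Codon 3 (Ile): best is AUU at 34.6.
Codon 4 (Gly): best is GGG at 35.5.
Codon 5 (His): best is CAC at 42.0.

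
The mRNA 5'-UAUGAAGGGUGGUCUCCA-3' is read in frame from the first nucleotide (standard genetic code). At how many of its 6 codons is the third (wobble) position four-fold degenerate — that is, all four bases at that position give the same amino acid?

Codon 1 UAU (Tyr): third position 2-fold.
Codon 2 GAA (Glu): third position 2-fold.
Codon 3 GGG (Gly): third position 4-fold.
Codon 4 UGG (Trp): third position 1-fold.
Codon 5 UCU (Ser): third position 4-fold.
Codon 6 CCA (Pro): third position 4-fold.
Four-fold degenerate third positions: 3.

3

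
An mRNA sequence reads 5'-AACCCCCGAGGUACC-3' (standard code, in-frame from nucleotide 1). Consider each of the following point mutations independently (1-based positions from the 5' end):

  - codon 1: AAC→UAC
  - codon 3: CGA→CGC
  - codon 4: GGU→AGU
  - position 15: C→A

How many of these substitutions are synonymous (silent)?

Codon 1: AAC (Asn) → UAC (Tyr) — missense.
Codon 3: CGA (Arg) → CGC (Arg) — synonymous.
Codon 4: GGU (Gly) → AGU (Ser) — missense.
Codon 5: ACC (Thr) → ACA (Thr) — synonymous.
Synonymous: 2 of 4.

2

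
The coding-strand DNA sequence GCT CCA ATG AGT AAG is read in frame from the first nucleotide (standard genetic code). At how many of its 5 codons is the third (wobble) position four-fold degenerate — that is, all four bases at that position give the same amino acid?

2

Codon 1 GCT (Ala): third position 4-fold.
Codon 2 CCA (Pro): third position 4-fold.
Codon 3 ATG (Met): third position 1-fold.
Codon 4 AGT (Ser): third position 2-fold.
Codon 5 AAG (Lys): third position 2-fold.
Four-fold degenerate third positions: 2.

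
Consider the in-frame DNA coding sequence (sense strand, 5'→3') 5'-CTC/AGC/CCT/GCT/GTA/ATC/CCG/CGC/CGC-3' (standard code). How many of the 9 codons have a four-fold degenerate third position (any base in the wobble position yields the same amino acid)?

7

Codon 1 CTC (Leu): third position 4-fold.
Codon 2 AGC (Ser): third position 2-fold.
Codon 3 CCT (Pro): third position 4-fold.
Codon 4 GCT (Ala): third position 4-fold.
Codon 5 GTA (Val): third position 4-fold.
Codon 6 ATC (Ile): third position 3-fold.
Codon 7 CCG (Pro): third position 4-fold.
Codon 8 CGC (Arg): third position 4-fold.
Codon 9 CGC (Arg): third position 4-fold.
Four-fold degenerate third positions: 7.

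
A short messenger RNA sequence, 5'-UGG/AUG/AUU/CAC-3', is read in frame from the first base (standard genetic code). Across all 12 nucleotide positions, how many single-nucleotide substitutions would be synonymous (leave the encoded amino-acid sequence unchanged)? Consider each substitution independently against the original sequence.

3

Codon 1 (UGG, Trp): 0 synonymous substitutions.
Codon 2 (AUG, Met): 0 synonymous substitutions.
Codon 3 (AUU, Ile): 2 synonymous substitutions.
Codon 4 (CAC, His): 1 synonymous substitution.
Total: 0 + 0 + 2 + 1 = 3.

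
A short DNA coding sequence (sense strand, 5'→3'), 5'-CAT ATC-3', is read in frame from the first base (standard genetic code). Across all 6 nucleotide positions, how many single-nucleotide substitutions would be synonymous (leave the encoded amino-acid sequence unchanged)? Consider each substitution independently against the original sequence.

Codon 1 (CAT, His): 1 synonymous substitution.
Codon 2 (ATC, Ile): 2 synonymous substitutions.
Total: 1 + 2 = 3.

3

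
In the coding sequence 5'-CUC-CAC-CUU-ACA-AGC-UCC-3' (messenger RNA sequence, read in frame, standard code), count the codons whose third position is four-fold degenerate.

Codon 1 CUC (Leu): third position 4-fold.
Codon 2 CAC (His): third position 2-fold.
Codon 3 CUU (Leu): third position 4-fold.
Codon 4 ACA (Thr): third position 4-fold.
Codon 5 AGC (Ser): third position 2-fold.
Codon 6 UCC (Ser): third position 4-fold.
Four-fold degenerate third positions: 4.

4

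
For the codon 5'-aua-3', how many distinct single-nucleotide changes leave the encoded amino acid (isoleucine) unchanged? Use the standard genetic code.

Position 1: none → 0 synonymous.
Position 2: none → 0 synonymous.
Position 3: AUU, AUC → 2 synonymous.
Total: 0 + 0 + 2 = 2.

2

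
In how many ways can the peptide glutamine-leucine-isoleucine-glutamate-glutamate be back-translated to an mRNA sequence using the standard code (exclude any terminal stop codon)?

Gln: 2 codons.
Leu: 6 codons.
Ile: 3 codons.
Glu: 2 codons.
Glu: 2 codons.
2 × 6 × 3 × 2 × 2 = 144.

144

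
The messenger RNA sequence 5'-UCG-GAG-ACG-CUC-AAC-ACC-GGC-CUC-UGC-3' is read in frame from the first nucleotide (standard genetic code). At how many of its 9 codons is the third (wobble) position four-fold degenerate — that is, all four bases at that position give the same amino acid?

6

Codon 1 UCG (Ser): third position 4-fold.
Codon 2 GAG (Glu): third position 2-fold.
Codon 3 ACG (Thr): third position 4-fold.
Codon 4 CUC (Leu): third position 4-fold.
Codon 5 AAC (Asn): third position 2-fold.
Codon 6 ACC (Thr): third position 4-fold.
Codon 7 GGC (Gly): third position 4-fold.
Codon 8 CUC (Leu): third position 4-fold.
Codon 9 UGC (Cys): third position 2-fold.
Four-fold degenerate third positions: 6.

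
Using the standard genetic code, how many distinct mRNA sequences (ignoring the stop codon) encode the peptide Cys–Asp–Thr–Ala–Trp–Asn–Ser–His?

Cys: 2 codons.
Asp: 2 codons.
Thr: 4 codons.
Ala: 4 codons.
Trp: 1 codon.
Asn: 2 codons.
Ser: 6 codons.
His: 2 codons.
2 × 2 × 4 × 4 × 1 × 2 × 6 × 2 = 1536.

1536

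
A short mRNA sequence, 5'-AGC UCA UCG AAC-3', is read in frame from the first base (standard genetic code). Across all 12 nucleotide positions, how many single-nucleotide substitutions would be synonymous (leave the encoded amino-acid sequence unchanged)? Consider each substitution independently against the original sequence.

8

Codon 1 (AGC, Ser): 1 synonymous substitution.
Codon 2 (UCA, Ser): 3 synonymous substitutions.
Codon 3 (UCG, Ser): 3 synonymous substitutions.
Codon 4 (AAC, Asn): 1 synonymous substitution.
Total: 1 + 3 + 3 + 1 = 8.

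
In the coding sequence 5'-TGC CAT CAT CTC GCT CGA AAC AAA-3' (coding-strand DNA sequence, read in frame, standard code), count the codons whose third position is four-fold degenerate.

Codon 1 TGC (Cys): third position 2-fold.
Codon 2 CAT (His): third position 2-fold.
Codon 3 CAT (His): third position 2-fold.
Codon 4 CTC (Leu): third position 4-fold.
Codon 5 GCT (Ala): third position 4-fold.
Codon 6 CGA (Arg): third position 4-fold.
Codon 7 AAC (Asn): third position 2-fold.
Codon 8 AAA (Lys): third position 2-fold.
Four-fold degenerate third positions: 3.

3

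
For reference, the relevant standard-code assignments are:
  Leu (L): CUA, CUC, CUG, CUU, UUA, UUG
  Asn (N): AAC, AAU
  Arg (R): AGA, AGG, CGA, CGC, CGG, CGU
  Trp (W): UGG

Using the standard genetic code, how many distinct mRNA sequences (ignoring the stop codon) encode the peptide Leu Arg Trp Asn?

Leu: 6 codons.
Arg: 6 codons.
Trp: 1 codon.
Asn: 2 codons.
6 × 6 × 1 × 2 = 72.

72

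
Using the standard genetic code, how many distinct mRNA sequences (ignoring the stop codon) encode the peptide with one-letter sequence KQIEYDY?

192

Lys: 2 codons.
Gln: 2 codons.
Ile: 3 codons.
Glu: 2 codons.
Tyr: 2 codons.
Asp: 2 codons.
Tyr: 2 codons.
2 × 2 × 3 × 2 × 2 × 2 × 2 = 192.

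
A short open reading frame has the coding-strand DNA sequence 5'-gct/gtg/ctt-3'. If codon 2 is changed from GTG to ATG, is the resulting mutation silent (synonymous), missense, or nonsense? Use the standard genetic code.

missense

Position 4 falls in codon 2: GTG → Val.
After the substitution the codon is ATG → Met.
Val ≠ Met, so this is a missense mutation.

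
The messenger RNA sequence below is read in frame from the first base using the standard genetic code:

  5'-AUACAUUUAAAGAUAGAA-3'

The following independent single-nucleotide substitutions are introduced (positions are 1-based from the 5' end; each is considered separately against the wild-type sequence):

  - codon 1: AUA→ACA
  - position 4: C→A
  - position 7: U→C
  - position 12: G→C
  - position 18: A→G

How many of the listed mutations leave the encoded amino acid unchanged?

2

Codon 1: AUA (Ile) → ACA (Thr) — missense.
Codon 2: CAU (His) → AAU (Asn) — missense.
Codon 3: UUA (Leu) → CUA (Leu) — synonymous.
Codon 4: AAG (Lys) → AAC (Asn) — missense.
Codon 6: GAA (Glu) → GAG (Glu) — synonymous.
Synonymous: 2 of 5.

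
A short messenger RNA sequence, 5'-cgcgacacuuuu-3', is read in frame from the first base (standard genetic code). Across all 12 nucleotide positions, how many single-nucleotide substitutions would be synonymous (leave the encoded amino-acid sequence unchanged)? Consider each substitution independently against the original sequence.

Codon 1 (CGC, Arg): 3 synonymous substitutions.
Codon 2 (GAC, Asp): 1 synonymous substitution.
Codon 3 (ACU, Thr): 3 synonymous substitutions.
Codon 4 (UUU, Phe): 1 synonymous substitution.
Total: 3 + 1 + 3 + 1 = 8.

8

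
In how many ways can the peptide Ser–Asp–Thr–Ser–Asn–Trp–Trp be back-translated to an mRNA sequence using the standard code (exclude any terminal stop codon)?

576

Ser: 6 codons.
Asp: 2 codons.
Thr: 4 codons.
Ser: 6 codons.
Asn: 2 codons.
Trp: 1 codon.
Trp: 1 codon.
6 × 2 × 4 × 6 × 2 × 1 × 1 = 576.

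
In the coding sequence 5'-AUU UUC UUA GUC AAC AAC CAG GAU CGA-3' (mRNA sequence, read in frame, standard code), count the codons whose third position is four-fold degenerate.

Codon 1 AUU (Ile): third position 3-fold.
Codon 2 UUC (Phe): third position 2-fold.
Codon 3 UUA (Leu): third position 2-fold.
Codon 4 GUC (Val): third position 4-fold.
Codon 5 AAC (Asn): third position 2-fold.
Codon 6 AAC (Asn): third position 2-fold.
Codon 7 CAG (Gln): third position 2-fold.
Codon 8 GAU (Asp): third position 2-fold.
Codon 9 CGA (Arg): third position 4-fold.
Four-fold degenerate third positions: 2.

2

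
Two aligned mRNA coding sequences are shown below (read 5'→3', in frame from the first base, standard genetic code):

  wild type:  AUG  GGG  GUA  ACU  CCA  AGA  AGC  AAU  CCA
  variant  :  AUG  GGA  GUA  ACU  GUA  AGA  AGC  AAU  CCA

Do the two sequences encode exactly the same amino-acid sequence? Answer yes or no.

no

Codon 1: AUG Met / AUG Met — identical.
Codon 2: GGG Gly / GGA Gly — synonymous.
Codon 3: GUA Val / GUA Val — identical.
Codon 4: ACU Thr / ACU Thr — identical.
Codon 5: CCA Pro / GUA Val — nonsynonymous.
Codon 6: AGA Arg / AGA Arg — identical.
Codon 7: AGC Ser / AGC Ser — identical.
Codon 8: AAU Asn / AAU Asn — identical.
Codon 9: CCA Pro / CCA Pro — identical.
Nonsynonymous differences: 1 → different protein.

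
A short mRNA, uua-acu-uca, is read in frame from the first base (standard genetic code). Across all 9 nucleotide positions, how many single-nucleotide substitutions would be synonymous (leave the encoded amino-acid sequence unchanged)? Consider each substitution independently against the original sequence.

Codon 1 (UUA, Leu): 2 synonymous substitutions.
Codon 2 (ACU, Thr): 3 synonymous substitutions.
Codon 3 (UCA, Ser): 3 synonymous substitutions.
Total: 2 + 3 + 3 = 8.

8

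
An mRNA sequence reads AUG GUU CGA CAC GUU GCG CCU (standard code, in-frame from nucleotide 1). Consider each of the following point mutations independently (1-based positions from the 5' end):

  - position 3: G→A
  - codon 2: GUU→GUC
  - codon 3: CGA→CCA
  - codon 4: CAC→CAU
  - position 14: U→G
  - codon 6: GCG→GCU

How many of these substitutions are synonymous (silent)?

Codon 1: AUG (Met) → AUA (Ile) — missense.
Codon 2: GUU (Val) → GUC (Val) — synonymous.
Codon 3: CGA (Arg) → CCA (Pro) — missense.
Codon 4: CAC (His) → CAU (His) — synonymous.
Codon 5: GUU (Val) → GGU (Gly) — missense.
Codon 6: GCG (Ala) → GCU (Ala) — synonymous.
Synonymous: 3 of 6.

3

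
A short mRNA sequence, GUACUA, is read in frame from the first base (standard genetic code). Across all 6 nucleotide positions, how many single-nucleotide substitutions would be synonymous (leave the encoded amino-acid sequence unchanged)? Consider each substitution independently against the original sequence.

Codon 1 (GUA, Val): 3 synonymous substitutions.
Codon 2 (CUA, Leu): 4 synonymous substitutions.
Total: 3 + 4 = 7.

7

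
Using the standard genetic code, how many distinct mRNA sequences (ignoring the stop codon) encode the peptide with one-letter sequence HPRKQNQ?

His: 2 codons.
Pro: 4 codons.
Arg: 6 codons.
Lys: 2 codons.
Gln: 2 codons.
Asn: 2 codons.
Gln: 2 codons.
2 × 4 × 6 × 2 × 2 × 2 × 2 = 768.

768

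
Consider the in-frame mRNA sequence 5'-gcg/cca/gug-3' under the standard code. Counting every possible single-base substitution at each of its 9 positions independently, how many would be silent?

9

Codon 1 (GCG, Ala): 3 synonymous substitutions.
Codon 2 (CCA, Pro): 3 synonymous substitutions.
Codon 3 (GUG, Val): 3 synonymous substitutions.
Total: 3 + 3 + 3 = 9.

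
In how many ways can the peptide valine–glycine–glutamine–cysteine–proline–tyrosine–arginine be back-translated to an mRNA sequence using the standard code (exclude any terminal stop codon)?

Val: 4 codons.
Gly: 4 codons.
Gln: 2 codons.
Cys: 2 codons.
Pro: 4 codons.
Tyr: 2 codons.
Arg: 6 codons.
4 × 4 × 2 × 2 × 4 × 2 × 6 = 3072.

3072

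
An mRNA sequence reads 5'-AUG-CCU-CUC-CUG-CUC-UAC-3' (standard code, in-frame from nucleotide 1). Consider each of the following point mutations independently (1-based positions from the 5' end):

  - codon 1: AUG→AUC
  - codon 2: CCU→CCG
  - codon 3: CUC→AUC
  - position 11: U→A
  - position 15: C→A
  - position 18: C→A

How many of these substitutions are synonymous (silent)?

Codon 1: AUG (Met) → AUC (Ile) — missense.
Codon 2: CCU (Pro) → CCG (Pro) — synonymous.
Codon 3: CUC (Leu) → AUC (Ile) — missense.
Codon 4: CUG (Leu) → CAG (Gln) — missense.
Codon 5: CUC (Leu) → CUA (Leu) — synonymous.
Codon 6: UAC (Tyr) → UAA (Stop) — nonsense.
Synonymous: 2 of 6.

2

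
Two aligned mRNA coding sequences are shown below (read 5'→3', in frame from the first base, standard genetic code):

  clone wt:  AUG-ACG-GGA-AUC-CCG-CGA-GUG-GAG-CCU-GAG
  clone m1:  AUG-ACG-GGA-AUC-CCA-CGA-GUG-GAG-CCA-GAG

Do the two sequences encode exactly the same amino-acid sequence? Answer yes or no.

Codon 1: AUG Met / AUG Met — identical.
Codon 2: ACG Thr / ACG Thr — identical.
Codon 3: GGA Gly / GGA Gly — identical.
Codon 4: AUC Ile / AUC Ile — identical.
Codon 5: CCG Pro / CCA Pro — synonymous.
Codon 6: CGA Arg / CGA Arg — identical.
Codon 7: GUG Val / GUG Val — identical.
Codon 8: GAG Glu / GAG Glu — identical.
Codon 9: CCU Pro / CCA Pro — synonymous.
Codon 10: GAG Glu / GAG Glu — identical.
Nonsynonymous differences: 0 → same protein.

yes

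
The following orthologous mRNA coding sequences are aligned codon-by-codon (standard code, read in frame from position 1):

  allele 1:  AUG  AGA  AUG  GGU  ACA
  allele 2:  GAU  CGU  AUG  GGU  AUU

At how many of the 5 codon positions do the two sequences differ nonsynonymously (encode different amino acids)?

Codon 1: AUG Met / GAU Asp — nonsynonymous.
Codon 2: AGA Arg / CGU Arg — synonymous.
Codon 3: AUG Met / AUG Met — identical.
Codon 4: GGU Gly / GGU Gly — identical.
Codon 5: ACA Thr / AUU Ile — nonsynonymous.
Nonsynonymous differences: 2.

2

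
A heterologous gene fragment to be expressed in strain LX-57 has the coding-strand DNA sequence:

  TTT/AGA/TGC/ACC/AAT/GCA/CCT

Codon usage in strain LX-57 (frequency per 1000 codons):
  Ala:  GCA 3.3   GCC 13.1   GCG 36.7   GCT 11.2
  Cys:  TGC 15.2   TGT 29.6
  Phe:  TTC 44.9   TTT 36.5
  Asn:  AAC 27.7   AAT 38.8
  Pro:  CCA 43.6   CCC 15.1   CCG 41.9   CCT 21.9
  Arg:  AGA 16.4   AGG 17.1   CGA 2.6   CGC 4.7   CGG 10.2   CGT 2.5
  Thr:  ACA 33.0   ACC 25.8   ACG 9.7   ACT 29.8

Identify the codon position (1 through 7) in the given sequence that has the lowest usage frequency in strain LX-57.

Codon 1 TTT (Phe): 36.5 per 1000.
Codon 2 AGA (Arg): 16.4 per 1000.
Codon 3 TGC (Cys): 15.2 per 1000.
Codon 4 ACC (Thr): 25.8 per 1000.
Codon 5 AAT (Asn): 38.8 per 1000.
Codon 6 GCA (Ala): 3.3 per 1000.
Codon 7 CCT (Pro): 21.9 per 1000.
Lowest frequency is 3.3 at codon 6.

6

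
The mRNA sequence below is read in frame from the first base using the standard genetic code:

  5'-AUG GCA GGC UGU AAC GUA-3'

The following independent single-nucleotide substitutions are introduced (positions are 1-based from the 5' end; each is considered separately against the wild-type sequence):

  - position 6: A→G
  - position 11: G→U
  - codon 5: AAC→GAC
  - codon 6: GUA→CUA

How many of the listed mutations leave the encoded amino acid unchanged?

1

Codon 2: GCA (Ala) → GCG (Ala) — synonymous.
Codon 4: UGU (Cys) → UUU (Phe) — missense.
Codon 5: AAC (Asn) → GAC (Asp) — missense.
Codon 6: GUA (Val) → CUA (Leu) — missense.
Synonymous: 1 of 4.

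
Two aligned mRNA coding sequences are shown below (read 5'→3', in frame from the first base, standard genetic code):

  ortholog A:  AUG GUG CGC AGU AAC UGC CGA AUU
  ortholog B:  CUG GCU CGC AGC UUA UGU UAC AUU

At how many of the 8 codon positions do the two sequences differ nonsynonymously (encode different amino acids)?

Codon 1: AUG Met / CUG Leu — nonsynonymous.
Codon 2: GUG Val / GCU Ala — nonsynonymous.
Codon 3: CGC Arg / CGC Arg — identical.
Codon 4: AGU Ser / AGC Ser — synonymous.
Codon 5: AAC Asn / UUA Leu — nonsynonymous.
Codon 6: UGC Cys / UGU Cys — synonymous.
Codon 7: CGA Arg / UAC Tyr — nonsynonymous.
Codon 8: AUU Ile / AUU Ile — identical.
Nonsynonymous differences: 4.

4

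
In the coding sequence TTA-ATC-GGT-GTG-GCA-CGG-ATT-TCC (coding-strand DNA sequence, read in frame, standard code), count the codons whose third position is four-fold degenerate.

5

Codon 1 TTA (Leu): third position 2-fold.
Codon 2 ATC (Ile): third position 3-fold.
Codon 3 GGT (Gly): third position 4-fold.
Codon 4 GTG (Val): third position 4-fold.
Codon 5 GCA (Ala): third position 4-fold.
Codon 6 CGG (Arg): third position 4-fold.
Codon 7 ATT (Ile): third position 3-fold.
Codon 8 TCC (Ser): third position 4-fold.
Four-fold degenerate third positions: 5.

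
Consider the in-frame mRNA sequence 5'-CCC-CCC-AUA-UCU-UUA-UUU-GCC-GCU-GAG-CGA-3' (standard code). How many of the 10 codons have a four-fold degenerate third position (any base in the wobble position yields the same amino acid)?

Codon 1 CCC (Pro): third position 4-fold.
Codon 2 CCC (Pro): third position 4-fold.
Codon 3 AUA (Ile): third position 3-fold.
Codon 4 UCU (Ser): third position 4-fold.
Codon 5 UUA (Leu): third position 2-fold.
Codon 6 UUU (Phe): third position 2-fold.
Codon 7 GCC (Ala): third position 4-fold.
Codon 8 GCU (Ala): third position 4-fold.
Codon 9 GAG (Glu): third position 2-fold.
Codon 10 CGA (Arg): third position 4-fold.
Four-fold degenerate third positions: 6.

6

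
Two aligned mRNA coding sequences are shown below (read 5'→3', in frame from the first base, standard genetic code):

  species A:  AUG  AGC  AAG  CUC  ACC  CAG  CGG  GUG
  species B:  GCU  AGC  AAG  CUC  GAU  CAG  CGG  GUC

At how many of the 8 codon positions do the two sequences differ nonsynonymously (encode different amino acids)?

Codon 1: AUG Met / GCU Ala — nonsynonymous.
Codon 2: AGC Ser / AGC Ser — identical.
Codon 3: AAG Lys / AAG Lys — identical.
Codon 4: CUC Leu / CUC Leu — identical.
Codon 5: ACC Thr / GAU Asp — nonsynonymous.
Codon 6: CAG Gln / CAG Gln — identical.
Codon 7: CGG Arg / CGG Arg — identical.
Codon 8: GUG Val / GUC Val — synonymous.
Nonsynonymous differences: 2.

2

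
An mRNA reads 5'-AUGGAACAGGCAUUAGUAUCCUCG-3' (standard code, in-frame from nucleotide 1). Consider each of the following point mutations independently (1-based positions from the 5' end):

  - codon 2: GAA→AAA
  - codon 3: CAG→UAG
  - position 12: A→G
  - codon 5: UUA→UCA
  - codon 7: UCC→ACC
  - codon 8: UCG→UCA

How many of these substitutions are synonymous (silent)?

2

Codon 2: GAA (Glu) → AAA (Lys) — missense.
Codon 3: CAG (Gln) → UAG (Stop) — nonsense.
Codon 4: GCA (Ala) → GCG (Ala) — synonymous.
Codon 5: UUA (Leu) → UCA (Ser) — missense.
Codon 7: UCC (Ser) → ACC (Thr) — missense.
Codon 8: UCG (Ser) → UCA (Ser) — synonymous.
Synonymous: 2 of 6.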